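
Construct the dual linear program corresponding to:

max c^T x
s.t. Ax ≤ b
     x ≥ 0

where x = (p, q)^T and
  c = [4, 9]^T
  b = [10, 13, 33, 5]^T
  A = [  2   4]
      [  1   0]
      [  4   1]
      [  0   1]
Minimize: z = 10y1 + 13y2 + 33y3 + 5y4

Subject to:
  C1: -2y1 - y2 - 4y3 ≤ -4
  C2: -4y1 - y3 - y4 ≤ -9
  y1, y2, y3, y4 ≥ 0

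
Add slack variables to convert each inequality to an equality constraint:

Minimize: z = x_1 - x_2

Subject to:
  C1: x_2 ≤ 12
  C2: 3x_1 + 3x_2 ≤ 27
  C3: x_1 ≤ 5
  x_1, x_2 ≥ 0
min z = x_1 - x_2

s.t.
  x_2 + s1 = 12
  3x_1 + 3x_2 + s2 = 27
  x_1 + s3 = 5
  x_1, x_2, s1, s2, s3 ≥ 0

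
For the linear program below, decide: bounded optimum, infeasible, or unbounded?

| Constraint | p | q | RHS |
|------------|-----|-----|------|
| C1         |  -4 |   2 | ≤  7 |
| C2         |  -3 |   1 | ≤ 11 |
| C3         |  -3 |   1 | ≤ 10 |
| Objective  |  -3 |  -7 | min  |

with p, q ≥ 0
Feasible point: (0, 0) satisfies every constraint, so the LP is feasible.
Direction d = (1, 0): for each constraint row a, a·d ≤ 0 —
  (-4)(1) + (2)(0) = -4 ≤ 0
  (-3)(1) + (1)(0) = -3 ≤ 0
  (-3)(1) + (1)(0) = -3 ≤ 0
and d ≥ 0, so (0, 0) + t·d stays feasible for every t ≥ 0. Along this ray z = -3p - 7q changes by -3 per unit t, so z → −∞.

Unbounded: there is a feasible ray along which z → −∞.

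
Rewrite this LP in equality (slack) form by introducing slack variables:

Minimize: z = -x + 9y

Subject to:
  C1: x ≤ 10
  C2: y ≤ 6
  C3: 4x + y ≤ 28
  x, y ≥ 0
min z = -x + 9y

s.t.
  x + s1 = 10
  y + s2 = 6
  4x + y + s3 = 28
  x, y, s1, s2, s3 ≥ 0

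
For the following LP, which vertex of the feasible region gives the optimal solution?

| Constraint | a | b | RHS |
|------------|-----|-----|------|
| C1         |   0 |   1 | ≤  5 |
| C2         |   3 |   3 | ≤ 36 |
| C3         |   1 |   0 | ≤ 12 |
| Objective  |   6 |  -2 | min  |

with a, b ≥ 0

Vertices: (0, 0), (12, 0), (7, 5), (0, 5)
Evaluating z = 6a - 2b at each vertex:
  (0, 0): z = 0
  (12, 0): z = 72
  (7, 5): z = 32
  (0, 5): z = -10

The smallest value is z = -10, attained at (0, 5).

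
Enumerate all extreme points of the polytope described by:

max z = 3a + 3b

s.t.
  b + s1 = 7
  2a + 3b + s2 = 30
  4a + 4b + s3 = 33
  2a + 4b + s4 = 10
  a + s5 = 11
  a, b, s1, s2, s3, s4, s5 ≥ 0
Each vertex is the intersection of two constraint boundaries that also satisfies all remaining constraints:
  a = 0 and b = 0 → (0, 0)
  2a + 4b = 10 and b = 0 → (5, 0)
  2a + 4b = 10 and a = 0 → (0, 2.5)

Vertices: (0, 0), (5, 0), (0, 2.5)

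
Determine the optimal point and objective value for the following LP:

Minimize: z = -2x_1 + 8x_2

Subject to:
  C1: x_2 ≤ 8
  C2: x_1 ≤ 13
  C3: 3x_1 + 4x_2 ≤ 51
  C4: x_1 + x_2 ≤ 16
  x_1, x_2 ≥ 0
Each vertex is the intersection of two constraint boundaries that also satisfies all remaining constraints:
  x_1 = 0 and x_2 = 0 → (0, 0)
  x_1 = 13 and x_2 = 0 → (13, 0)
  x_1 = 13 and 3x_1 + 4x_2 = 51 → (13, 3)
  x_2 = 8 and 3x_1 + 4x_2 = 51 → (6.333, 8)
  x_2 = 8 and x_1 = 0 → (0, 8)

Evaluating z = -2x_1 + 8x_2 at each vertex:
  (0, 0): z = 0
  (13, 0): z = -26
  (13, 3): z = -2
  (6.333, 8): z = 51.33
  (0, 8): z = 64

The minimum is at (13, 0) with z = -26.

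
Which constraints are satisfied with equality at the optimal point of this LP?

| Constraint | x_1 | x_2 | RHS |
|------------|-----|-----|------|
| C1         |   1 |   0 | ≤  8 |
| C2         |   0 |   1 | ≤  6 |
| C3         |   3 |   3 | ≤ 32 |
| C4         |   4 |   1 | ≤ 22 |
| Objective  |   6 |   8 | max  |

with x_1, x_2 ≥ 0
Optimal: x_1 = 4, x_2 = 6
Binding: C2, C4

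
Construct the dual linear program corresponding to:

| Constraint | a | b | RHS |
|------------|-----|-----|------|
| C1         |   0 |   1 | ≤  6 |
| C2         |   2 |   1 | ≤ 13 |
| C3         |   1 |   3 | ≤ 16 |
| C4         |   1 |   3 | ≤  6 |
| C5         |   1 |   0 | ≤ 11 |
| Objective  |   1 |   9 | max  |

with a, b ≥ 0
Minimize: z = 6y1 + 13y2 + 16y3 + 6y4 + 11y5

Subject to:
  C1: -2y2 - y3 - y4 - y5 ≤ -1
  C2: -y1 - y2 - 3y3 - 3y4 ≤ -9
  y1, y2, y3, y4, y5 ≥ 0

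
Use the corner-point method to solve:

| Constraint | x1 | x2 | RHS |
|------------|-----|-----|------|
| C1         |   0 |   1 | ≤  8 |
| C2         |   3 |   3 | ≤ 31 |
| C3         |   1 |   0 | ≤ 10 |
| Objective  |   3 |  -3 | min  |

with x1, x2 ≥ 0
x1 = 0, x2 = 8, z = -24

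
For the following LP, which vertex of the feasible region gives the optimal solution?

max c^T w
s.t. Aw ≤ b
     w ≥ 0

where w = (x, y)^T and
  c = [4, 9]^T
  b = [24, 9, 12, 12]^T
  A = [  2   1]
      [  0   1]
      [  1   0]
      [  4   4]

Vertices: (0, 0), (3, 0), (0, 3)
Evaluating z = 4x + 9y at each vertex:
  (0, 0): z = 0
  (3, 0): z = 12
  (0, 3): z = 27

The largest value is z = 27, attained at (0, 3).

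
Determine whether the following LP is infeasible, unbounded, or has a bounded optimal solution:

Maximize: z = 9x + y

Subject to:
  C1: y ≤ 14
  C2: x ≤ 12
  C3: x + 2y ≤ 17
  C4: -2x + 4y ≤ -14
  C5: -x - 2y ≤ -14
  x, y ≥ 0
The point (12, 2.5) satisfies every constraint, so the LP is feasible; the constraints give x ≤ 12 and y ≤ 14, which with x, y ≥ 0 keep the feasible region inside a bounded box. A feasible, bounded LP attains a finite optimum at a vertex.

Evaluating z = 9x + y at each vertex:
  (12, 1): z = 109
  (12, 2.5): z = 110.5
  (10.5, 1.75): z = 96.25

Bounded optimum: z* = 110.5 at (12, 2.5).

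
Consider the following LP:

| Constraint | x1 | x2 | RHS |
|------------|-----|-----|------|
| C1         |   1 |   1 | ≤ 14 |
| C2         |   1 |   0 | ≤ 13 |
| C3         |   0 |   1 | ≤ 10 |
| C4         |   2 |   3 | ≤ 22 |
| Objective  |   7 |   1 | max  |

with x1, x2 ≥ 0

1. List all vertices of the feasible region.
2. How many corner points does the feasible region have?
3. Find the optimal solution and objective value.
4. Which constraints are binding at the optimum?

1. (0, 0), (11, 0), (0, 7.333)
2. 3
3. x1 = 11, x2 = 0, z = 77
4. C4, x2 ≥ 0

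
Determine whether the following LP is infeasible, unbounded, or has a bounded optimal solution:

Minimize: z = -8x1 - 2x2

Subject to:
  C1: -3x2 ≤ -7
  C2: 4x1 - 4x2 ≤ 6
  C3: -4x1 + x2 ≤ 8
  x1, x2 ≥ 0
Feasible point: (0, 3) satisfies every constraint, so the LP is feasible.
Direction d = (1, 1): for each constraint row a, a·d ≤ 0 —
  (0)(1) + (-3)(1) = -3 ≤ 0
  (4)(1) + (-4)(1) = 0 ≤ 0
  (-4)(1) + (1)(1) = -3 ≤ 0
and d ≥ 0, so (0, 3) + t·d stays feasible for every t ≥ 0. Along this ray z = -8x1 - 2x2 changes by -10 per unit t, so z → −∞.

Unbounded — the objective can decrease without bound over the feasible region.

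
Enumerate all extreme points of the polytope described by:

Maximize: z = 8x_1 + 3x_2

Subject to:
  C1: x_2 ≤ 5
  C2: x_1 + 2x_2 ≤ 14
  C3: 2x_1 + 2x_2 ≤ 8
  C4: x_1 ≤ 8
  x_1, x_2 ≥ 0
Each vertex is the intersection of two constraint boundaries that also satisfies all remaining constraints:
  x_1 = 0 and x_2 = 0 → (0, 0)
  2x_1 + 2x_2 = 8 and x_2 = 0 → (4, 0)
  2x_1 + 2x_2 = 8 and x_1 = 0 → (0, 4)

Vertices: (0, 0), (4, 0), (0, 4)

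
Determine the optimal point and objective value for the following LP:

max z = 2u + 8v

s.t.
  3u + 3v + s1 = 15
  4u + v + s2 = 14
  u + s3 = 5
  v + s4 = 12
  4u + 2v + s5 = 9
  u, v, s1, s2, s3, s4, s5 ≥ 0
Each vertex is the intersection of two constraint boundaries that also satisfies all remaining constraints:
  u = 0 and v = 0 → (0, 0)
  4u + 2v = 9 and v = 0 → (2.25, 0)
  4u + 2v = 9 and u = 0 → (0, 4.5)

Evaluating z = 2u + 8v at each vertex:
  (0, 0): z = 0
  (2.25, 0): z = 4.5
  (0, 4.5): z = 36

The maximum is at (0, 4.5) with z = 36.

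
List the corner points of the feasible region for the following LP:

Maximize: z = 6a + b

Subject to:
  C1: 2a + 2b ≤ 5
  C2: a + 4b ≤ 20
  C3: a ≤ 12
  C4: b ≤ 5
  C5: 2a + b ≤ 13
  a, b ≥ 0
Each vertex is the intersection of two constraint boundaries that also satisfies all remaining constraints:
  a = 0 and b = 0 → (0, 0)
  2a + 2b = 5 and b = 0 → (2.5, 0)
  2a + 2b = 5 and a = 0 → (0, 2.5)

Vertices: (0, 0), (2.5, 0), (0, 2.5)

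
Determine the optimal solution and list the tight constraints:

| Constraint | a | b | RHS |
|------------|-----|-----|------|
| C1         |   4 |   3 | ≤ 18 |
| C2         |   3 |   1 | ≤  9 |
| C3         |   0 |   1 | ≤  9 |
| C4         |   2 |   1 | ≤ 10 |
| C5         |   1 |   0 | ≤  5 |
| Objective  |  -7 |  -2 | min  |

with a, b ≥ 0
Optimal: a = 3, b = 0
Binding: C2, b ≥ 0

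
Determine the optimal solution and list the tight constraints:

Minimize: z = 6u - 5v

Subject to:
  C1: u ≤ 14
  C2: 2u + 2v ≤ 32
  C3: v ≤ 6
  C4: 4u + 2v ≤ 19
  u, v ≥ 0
Optimal: u = 0, v = 6
Slack at optimum:
  C1: slack = 14
  C2: slack = 20
  C3: slack = 0 (binding)
  C4: slack = 7
  u ≥ 0: u = 0 (binding)
  v ≥ 0: v = 6
Binding constraints: C3, u ≥ 0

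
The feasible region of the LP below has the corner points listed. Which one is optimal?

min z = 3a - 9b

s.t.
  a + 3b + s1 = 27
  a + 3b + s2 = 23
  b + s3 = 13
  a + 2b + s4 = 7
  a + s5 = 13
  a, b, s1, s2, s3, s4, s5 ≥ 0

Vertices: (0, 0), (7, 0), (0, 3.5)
(0, 3.5) with z = -31.5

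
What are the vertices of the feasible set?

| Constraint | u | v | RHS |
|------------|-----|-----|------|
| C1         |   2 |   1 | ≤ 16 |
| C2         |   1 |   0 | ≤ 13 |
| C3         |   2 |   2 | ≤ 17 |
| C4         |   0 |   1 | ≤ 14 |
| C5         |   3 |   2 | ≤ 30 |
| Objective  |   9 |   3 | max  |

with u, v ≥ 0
Each vertex is the intersection of two constraint boundaries that also satisfies all remaining constraints:
  u = 0 and v = 0 → (0, 0)
  2u + v = 16 and v = 0 → (8, 0)
  2u + v = 16 and 2u + 2v = 17 → (7.5, 1)
  2u + 2v = 17 and u = 0 → (0, 8.5)

Vertices: (0, 0), (8, 0), (7.5, 1), (0, 8.5)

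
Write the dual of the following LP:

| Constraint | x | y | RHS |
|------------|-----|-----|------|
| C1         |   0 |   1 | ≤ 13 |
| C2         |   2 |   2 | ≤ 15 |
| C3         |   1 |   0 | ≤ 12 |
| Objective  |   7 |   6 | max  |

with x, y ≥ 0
Minimize: z = 13y1 + 15y2 + 12y3

Subject to:
  C1: -2y2 - y3 ≤ -7
  C2: -y1 - 2y2 ≤ -6
  y1, y2, y3 ≥ 0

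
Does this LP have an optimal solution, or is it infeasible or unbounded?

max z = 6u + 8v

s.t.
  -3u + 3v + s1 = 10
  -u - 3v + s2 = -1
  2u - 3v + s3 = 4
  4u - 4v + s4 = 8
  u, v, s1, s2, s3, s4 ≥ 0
Feasible point: (0, 1) satisfies every constraint, so the LP is feasible.
Direction d = (1, 1): for each constraint row a, a·d ≤ 0 —
  (-3)(1) + (3)(1) = 0 ≤ 0
  (-1)(1) + (-3)(1) = -4 ≤ 0
  (2)(1) + (-3)(1) = -1 ≤ 0
  (4)(1) + (-4)(1) = 0 ≤ 0
and d ≥ 0, so (0, 1) + t·d stays feasible for every t ≥ 0. Along this ray z = 6u + 8v changes by 14 per unit t, so z → +∞.

Unbounded — the objective can increase without bound over the feasible region.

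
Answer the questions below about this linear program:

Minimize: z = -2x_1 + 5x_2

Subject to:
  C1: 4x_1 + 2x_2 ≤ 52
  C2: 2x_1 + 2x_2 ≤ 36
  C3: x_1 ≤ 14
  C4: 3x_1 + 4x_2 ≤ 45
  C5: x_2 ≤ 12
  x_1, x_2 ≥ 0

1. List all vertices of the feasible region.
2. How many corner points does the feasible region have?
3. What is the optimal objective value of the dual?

1. (0, 0), (13, 0), (11.8, 2.4), (0, 11.25)
2. 4
3. -26 (by strong duality, equal to the primal optimum)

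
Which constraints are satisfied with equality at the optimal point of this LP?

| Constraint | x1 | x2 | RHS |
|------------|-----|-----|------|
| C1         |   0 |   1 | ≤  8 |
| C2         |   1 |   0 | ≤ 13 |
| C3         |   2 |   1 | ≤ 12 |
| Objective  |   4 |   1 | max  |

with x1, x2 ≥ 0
Optimal: x1 = 6, x2 = 0
Slack at optimum:
  C1: slack = 8
  C2: slack = 7
  C3: slack = 0 (binding)
  x1 ≥ 0: x1 = 6
  x2 ≥ 0: x2 = 0 (binding)
Binding constraints: C3, x2 ≥ 0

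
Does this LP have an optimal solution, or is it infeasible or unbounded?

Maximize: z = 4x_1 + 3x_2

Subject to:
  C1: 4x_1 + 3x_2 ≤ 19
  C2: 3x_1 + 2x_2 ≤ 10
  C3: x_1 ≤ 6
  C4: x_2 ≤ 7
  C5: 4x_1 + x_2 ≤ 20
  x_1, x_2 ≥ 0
The point (0, 5) satisfies every constraint, so the LP is feasible; the constraints give x_1 ≤ 6 and x_2 ≤ 7, which with x_1, x_2 ≥ 0 keep the feasible region inside a bounded box. A feasible, bounded LP attains a finite optimum at a vertex.

The LP has an optimal solution: (0, 5) with z = 15.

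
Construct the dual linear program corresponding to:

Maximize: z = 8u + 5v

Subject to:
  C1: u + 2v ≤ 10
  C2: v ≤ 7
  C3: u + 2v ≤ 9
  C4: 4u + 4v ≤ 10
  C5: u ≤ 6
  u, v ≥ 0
Minimize: z = 10y1 + 7y2 + 9y3 + 10y4 + 6y5

Subject to:
  C1: -y1 - y3 - 4y4 - y5 ≤ -8
  C2: -2y1 - y2 - 2y3 - 4y4 ≤ -5
  y1, y2, y3, y4, y5 ≥ 0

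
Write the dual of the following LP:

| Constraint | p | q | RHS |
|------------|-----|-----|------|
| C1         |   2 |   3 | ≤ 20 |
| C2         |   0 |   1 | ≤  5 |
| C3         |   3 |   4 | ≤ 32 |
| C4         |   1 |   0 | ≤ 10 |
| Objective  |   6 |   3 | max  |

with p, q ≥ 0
Minimize: z = 20y1 + 5y2 + 32y3 + 10y4

Subject to:
  C1: -2y1 - 3y3 - y4 ≤ -6
  C2: -3y1 - y2 - 4y3 ≤ -3
  y1, y2, y3, y4 ≥ 0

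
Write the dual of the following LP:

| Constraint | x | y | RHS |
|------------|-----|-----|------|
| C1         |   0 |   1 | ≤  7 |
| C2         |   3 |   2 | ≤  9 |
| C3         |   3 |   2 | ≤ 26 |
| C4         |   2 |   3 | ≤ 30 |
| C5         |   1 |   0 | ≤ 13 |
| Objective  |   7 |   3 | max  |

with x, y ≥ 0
Minimize: z = 7y1 + 9y2 + 26y3 + 30y4 + 13y5

Subject to:
  C1: -3y2 - 3y3 - 2y4 - y5 ≤ -7
  C2: -y1 - 2y2 - 2y3 - 3y4 ≤ -3
  y1, y2, y3, y4, y5 ≥ 0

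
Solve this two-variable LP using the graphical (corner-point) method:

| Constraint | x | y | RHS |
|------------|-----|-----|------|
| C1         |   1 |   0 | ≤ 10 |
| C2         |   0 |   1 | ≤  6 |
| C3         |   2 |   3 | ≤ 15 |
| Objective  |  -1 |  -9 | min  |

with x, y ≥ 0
Each vertex is the intersection of two constraint boundaries that also satisfies all remaining constraints:
  x = 0 and y = 0 → (0, 0)
  2x + 3y = 15 and y = 0 → (7.5, 0)
  2x + 3y = 15 and x = 0 → (0, 5)

Evaluating z = -x - 9y at each vertex:
  (0, 0): z = 0
  (7.5, 0): z = -7.5
  (0, 5): z = -45

The minimum is at (0, 5) with z = -45.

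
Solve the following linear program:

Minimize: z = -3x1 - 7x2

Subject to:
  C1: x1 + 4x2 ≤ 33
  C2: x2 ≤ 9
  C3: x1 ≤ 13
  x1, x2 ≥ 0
Each vertex is the intersection of two constraint boundaries that also satisfies all remaining constraints:
  x1 = 0 and x2 = 0 → (0, 0)
  x1 = 13 and x2 = 0 → (13, 0)
  x1 + 4x2 = 33 and x1 = 13 → (13, 5)
  x1 + 4x2 = 33 and x1 = 0 → (0, 8.25)

Evaluating z = -3x1 - 7x2 at each vertex:
  (0, 0): z = 0
  (13, 0): z = -39
  (13, 5): z = -74
  (0, 8.25): z = -57.75

The minimum is at (13, 5) with z = -74.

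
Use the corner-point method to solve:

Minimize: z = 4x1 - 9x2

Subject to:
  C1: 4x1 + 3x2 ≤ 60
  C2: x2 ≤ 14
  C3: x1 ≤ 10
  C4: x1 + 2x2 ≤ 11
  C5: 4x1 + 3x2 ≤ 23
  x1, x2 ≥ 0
Each vertex is the intersection of two constraint boundaries that also satisfies all remaining constraints:
  x1 = 0 and x2 = 0 → (0, 0)
  4x1 + 3x2 = 23 and x2 = 0 → (5.75, 0)
  x1 + 2x2 = 11 and 4x1 + 3x2 = 23 → (2.6, 4.2)
  x1 + 2x2 = 11 and x1 = 0 → (0, 5.5)

Evaluating z = 4x1 - 9x2 at each vertex:
  (0, 0): z = 0
  (5.75, 0): z = 23
  (2.6, 4.2): z = -27.4
  (0, 5.5): z = -49.5

The minimum is at (0, 5.5) with z = -49.5.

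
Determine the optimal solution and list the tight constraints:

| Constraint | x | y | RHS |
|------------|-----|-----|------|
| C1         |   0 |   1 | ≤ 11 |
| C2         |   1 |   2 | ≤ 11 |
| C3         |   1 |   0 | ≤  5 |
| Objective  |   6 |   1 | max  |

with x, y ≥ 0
Optimal: x = 5, y = 3
Binding: C2, C3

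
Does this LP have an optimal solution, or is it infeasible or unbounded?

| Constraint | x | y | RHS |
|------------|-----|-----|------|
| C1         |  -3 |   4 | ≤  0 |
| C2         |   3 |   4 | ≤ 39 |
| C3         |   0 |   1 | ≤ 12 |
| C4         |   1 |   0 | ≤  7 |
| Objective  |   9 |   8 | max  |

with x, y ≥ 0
The point (7, 4.5) satisfies every constraint, so the LP is feasible; the constraints give x ≤ 7 and y ≤ 12, which with x, y ≥ 0 keep the feasible region inside a bounded box. A feasible, bounded LP attains a finite optimum at a vertex.

The LP has an optimal solution: (7, 4.5) with z = 99.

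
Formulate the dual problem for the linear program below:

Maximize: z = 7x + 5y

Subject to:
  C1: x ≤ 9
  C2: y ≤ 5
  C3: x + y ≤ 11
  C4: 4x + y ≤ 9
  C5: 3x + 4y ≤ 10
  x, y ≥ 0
Minimize: z = 9y1 + 5y2 + 11y3 + 9y4 + 10y5

Subject to:
  C1: -y1 - y3 - 4y4 - 3y5 ≤ -7
  C2: -y2 - y3 - y4 - 4y5 ≤ -5
  y1, y2, y3, y4, y5 ≥ 0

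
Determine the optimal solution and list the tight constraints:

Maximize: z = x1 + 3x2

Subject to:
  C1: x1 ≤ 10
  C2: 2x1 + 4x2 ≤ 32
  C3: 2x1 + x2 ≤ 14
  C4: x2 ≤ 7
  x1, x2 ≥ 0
Optimal: x1 = 2, x2 = 7
Slack at optimum:
  C1: slack = 8
  C2: slack = 0 (binding)
  C3: slack = 3
  C4: slack = 0 (binding)
  x1 ≥ 0: x1 = 2
  x2 ≥ 0: x2 = 7
Binding constraints: C2, C4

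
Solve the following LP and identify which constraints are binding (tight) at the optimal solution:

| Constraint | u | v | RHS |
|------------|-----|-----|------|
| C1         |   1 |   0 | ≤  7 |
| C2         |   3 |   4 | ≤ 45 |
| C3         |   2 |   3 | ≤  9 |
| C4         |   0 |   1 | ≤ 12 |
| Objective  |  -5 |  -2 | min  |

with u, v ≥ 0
Optimal: u = 4.5, v = 0
Slack at optimum:
  C1: slack = 2.5
  C2: slack = 31.5
  C3: slack = 0 (binding)
  C4: slack = 12
  u ≥ 0: u = 4.5
  v ≥ 0: v = 0 (binding)
Binding constraints: C3, v ≥ 0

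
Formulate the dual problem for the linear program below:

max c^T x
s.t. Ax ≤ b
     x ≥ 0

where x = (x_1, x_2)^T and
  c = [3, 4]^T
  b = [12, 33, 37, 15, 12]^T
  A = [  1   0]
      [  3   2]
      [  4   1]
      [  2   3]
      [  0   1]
Minimize: z = 12y1 + 33y2 + 37y3 + 15y4 + 12y5

Subject to:
  C1: -y1 - 3y2 - 4y3 - 2y4 ≤ -3
  C2: -2y2 - y3 - 3y4 - y5 ≤ -4
  y1, y2, y3, y4, y5 ≥ 0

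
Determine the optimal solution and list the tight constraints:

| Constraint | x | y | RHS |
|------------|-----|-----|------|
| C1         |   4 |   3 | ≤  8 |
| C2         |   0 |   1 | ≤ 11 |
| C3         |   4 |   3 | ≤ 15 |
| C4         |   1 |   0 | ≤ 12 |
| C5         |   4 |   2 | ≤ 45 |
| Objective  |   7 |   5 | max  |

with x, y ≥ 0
Optimal: x = 2, y = 0
Binding: C1, y ≥ 0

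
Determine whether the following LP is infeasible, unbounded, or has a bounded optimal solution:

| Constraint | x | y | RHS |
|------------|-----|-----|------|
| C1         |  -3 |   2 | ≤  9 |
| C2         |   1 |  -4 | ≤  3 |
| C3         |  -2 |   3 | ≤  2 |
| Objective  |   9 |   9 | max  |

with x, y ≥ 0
Feasible point: (0, 0) satisfies every constraint, so the LP is feasible.
Direction d = (4, 1): for each constraint row a, a·d ≤ 0 —
  (-3)(4) + (2)(1) = -10 ≤ 0
  (1)(4) + (-4)(1) = 0 ≤ 0
  (-2)(4) + (3)(1) = -5 ≤ 0
and d ≥ 0, so (0, 0) + t·d stays feasible for every t ≥ 0. Along this ray z = 9x + 9y changes by 45 per unit t, so z → +∞.

Unbounded — the objective can increase without bound over the feasible region.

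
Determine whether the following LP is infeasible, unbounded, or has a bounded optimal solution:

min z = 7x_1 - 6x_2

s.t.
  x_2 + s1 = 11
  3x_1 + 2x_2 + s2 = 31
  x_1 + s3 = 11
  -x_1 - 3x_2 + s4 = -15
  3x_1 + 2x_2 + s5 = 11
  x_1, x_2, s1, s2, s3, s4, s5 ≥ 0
The point (0, 5.5) satisfies every constraint, so the LP is feasible; the constraints give x_1 ≤ 11 and x_2 ≤ 11, which with x_1, x_2 ≥ 0 keep the feasible region inside a bounded box. A feasible, bounded LP attains a finite optimum at a vertex.

Feasible with finite optimum z* = -33 at (0, 5.5).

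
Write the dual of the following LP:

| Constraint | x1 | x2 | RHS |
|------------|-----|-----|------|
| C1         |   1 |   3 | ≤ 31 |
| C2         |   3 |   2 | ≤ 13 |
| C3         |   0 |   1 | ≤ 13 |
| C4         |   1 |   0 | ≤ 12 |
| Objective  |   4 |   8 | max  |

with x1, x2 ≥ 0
Minimize: z = 31y1 + 13y2 + 13y3 + 12y4

Subject to:
  C1: -y1 - 3y2 - y4 ≤ -4
  C2: -3y1 - 2y2 - y3 ≤ -8
  y1, y2, y3, y4 ≥ 0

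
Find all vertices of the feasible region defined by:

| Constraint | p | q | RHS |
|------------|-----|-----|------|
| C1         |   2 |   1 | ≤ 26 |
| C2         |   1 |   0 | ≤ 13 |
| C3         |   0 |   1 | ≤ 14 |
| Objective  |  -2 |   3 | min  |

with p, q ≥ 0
Each vertex is the intersection of two constraint boundaries that also satisfies all remaining constraints:
  p = 0 and q = 0 → (0, 0)
  2p + q = 26 and p = 13 → (13, 0)
  2p + q = 26 and q = 14 → (6, 14)
  q = 14 and p = 0 → (0, 14)

Vertices: (0, 0), (13, 0), (6, 14), (0, 14)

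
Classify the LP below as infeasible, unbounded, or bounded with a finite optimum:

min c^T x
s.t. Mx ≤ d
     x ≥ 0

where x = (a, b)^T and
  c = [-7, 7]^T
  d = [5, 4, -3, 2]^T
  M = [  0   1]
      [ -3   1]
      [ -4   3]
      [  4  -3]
One constraint requires 4a - 3b ≤ 2, while the constraint -4a + 3b ≤ -3 is equivalent to 4a - 3b ≥ 3. Together they would need 3 ≤ 4a - 3b ≤ 2, which is impossible since 3 > 2. No point satisfies all constraints.

Infeasible: no point satisfies all constraints simultaneously.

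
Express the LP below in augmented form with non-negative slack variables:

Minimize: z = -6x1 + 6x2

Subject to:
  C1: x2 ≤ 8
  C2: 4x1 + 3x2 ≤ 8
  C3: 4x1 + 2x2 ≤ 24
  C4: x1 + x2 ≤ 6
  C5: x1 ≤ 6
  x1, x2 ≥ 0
min z = -6x1 + 6x2

s.t.
  x2 + s1 = 8
  4x1 + 3x2 + s2 = 8
  4x1 + 2x2 + s3 = 24
  x1 + x2 + s4 = 6
  x1 + s5 = 6
  x1, x2, s1, s2, s3, s4, s5 ≥ 0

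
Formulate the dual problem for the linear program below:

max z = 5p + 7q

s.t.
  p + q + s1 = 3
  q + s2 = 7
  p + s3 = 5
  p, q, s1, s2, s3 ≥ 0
Minimize: z = 3y1 + 7y2 + 5y3

Subject to:
  C1: -y1 - y3 ≤ -5
  C2: -y1 - y2 ≤ -7
  y1, y2, y3 ≥ 0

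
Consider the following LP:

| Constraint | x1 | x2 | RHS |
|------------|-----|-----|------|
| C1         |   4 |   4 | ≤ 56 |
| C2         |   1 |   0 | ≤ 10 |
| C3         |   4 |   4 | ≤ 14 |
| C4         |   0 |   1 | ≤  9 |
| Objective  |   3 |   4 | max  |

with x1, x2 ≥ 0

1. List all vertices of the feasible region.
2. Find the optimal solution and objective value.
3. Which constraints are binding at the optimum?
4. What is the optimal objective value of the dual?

1. (0, 0), (3.5, 0), (0, 3.5)
2. x1 = 0, x2 = 3.5, z = 14
3. C3, x1 ≥ 0
4. 14 (by strong duality, equal to the primal optimum)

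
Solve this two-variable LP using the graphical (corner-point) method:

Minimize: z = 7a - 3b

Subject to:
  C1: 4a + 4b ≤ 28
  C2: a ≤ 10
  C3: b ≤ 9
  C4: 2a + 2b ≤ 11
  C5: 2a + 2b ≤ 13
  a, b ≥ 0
a = 0, b = 5.5, z = -16.5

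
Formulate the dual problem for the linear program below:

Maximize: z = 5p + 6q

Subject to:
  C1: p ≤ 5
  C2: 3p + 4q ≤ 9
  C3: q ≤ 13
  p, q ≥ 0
Minimize: z = 5y1 + 9y2 + 13y3

Subject to:
  C1: -y1 - 3y2 ≤ -5
  C2: -4y2 - y3 ≤ -6
  y1, y2, y3 ≥ 0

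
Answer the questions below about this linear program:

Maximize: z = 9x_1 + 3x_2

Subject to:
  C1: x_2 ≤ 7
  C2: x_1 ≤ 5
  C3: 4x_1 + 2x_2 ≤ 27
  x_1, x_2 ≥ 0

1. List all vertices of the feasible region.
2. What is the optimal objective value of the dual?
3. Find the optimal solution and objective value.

1. (0, 0), (5, 0), (5, 3.5), (3.25, 7), (0, 7)
2. 55.5 (by strong duality, equal to the primal optimum)
3. x_1 = 5, x_2 = 3.5, z = 55.5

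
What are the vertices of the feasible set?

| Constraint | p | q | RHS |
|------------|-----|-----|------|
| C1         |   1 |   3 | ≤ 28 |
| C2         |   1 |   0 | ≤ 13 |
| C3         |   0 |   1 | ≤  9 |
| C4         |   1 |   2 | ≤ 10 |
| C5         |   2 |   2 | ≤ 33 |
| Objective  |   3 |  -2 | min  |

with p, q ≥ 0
Each vertex is the intersection of two constraint boundaries that also satisfies all remaining constraints:
  p = 0 and q = 0 → (0, 0)
  p + 2q = 10 and q = 0 → (10, 0)
  p + 2q = 10 and p = 0 → (0, 5)

Vertices: (0, 0), (10, 0), (0, 5)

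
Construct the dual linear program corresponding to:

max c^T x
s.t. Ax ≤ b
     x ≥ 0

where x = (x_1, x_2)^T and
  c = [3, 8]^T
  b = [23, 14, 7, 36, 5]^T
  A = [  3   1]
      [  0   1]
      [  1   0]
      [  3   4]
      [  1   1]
Minimize: z = 23y1 + 14y2 + 7y3 + 36y4 + 5y5

Subject to:
  C1: -3y1 - y3 - 3y4 - y5 ≤ -3
  C2: -y1 - y2 - 4y4 - y5 ≤ -8
  y1, y2, y3, y4, y5 ≥ 0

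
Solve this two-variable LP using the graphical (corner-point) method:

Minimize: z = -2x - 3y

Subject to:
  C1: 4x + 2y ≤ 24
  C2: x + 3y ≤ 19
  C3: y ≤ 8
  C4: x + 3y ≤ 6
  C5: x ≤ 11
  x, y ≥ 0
Each vertex is the intersection of two constraint boundaries that also satisfies all remaining constraints:
  x = 0 and y = 0 → (0, 0)
  4x + 2y = 24 and x + 3y = 6 → (6, 0)
  x + 3y = 6 and x = 0 → (0, 2)

Evaluating z = -2x - 3y at each vertex:
  (0, 0): z = 0
  (6, 0): z = -12
  (0, 2): z = -6

The minimum is at (6, 0) with z = -12.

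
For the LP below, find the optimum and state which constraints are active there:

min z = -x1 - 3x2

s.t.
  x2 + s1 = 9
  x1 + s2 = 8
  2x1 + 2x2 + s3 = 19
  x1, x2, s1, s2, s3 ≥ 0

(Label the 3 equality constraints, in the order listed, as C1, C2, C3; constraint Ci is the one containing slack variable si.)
Optimal: x1 = 0.5, x2 = 9
Binding: C1, C3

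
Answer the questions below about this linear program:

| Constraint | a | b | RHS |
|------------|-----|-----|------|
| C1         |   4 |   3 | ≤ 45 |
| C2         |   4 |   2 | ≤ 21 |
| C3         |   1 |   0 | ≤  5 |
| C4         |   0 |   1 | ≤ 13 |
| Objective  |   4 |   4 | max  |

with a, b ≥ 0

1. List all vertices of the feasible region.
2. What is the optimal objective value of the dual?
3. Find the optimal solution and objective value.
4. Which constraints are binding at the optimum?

1. (0, 0), (5, 0), (5, 0.5), (0, 10.5)
2. 42 (by strong duality, equal to the primal optimum)
3. a = 0, b = 10.5, z = 42
4. C2, a ≥ 0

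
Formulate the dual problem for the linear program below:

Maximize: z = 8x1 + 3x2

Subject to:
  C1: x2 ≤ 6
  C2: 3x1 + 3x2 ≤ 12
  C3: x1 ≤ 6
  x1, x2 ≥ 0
Minimize: z = 6y1 + 12y2 + 6y3

Subject to:
  C1: -3y2 - y3 ≤ -8
  C2: -y1 - 3y2 ≤ -3
  y1, y2, y3 ≥ 0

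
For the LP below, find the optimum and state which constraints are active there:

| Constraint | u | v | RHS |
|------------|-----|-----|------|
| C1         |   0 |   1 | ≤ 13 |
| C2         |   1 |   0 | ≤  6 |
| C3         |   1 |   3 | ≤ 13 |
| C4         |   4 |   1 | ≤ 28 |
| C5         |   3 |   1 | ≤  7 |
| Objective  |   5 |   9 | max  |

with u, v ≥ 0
Optimal: u = 1, v = 4
Slack at optimum:
  C1: slack = 9
  C2: slack = 5
  C3: slack = 0 (binding)
  C4: slack = 20
  C5: slack = 0 (binding)
  u ≥ 0: u = 1
  v ≥ 0: v = 4
Binding constraints: C3, C5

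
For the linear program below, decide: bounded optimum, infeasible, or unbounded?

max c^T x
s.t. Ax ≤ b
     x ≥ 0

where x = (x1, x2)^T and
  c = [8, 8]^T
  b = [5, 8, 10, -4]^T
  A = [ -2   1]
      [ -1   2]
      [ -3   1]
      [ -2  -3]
Feasible point: (0, 2) satisfies every constraint, so the LP is feasible.
Direction d = (1, 0): for each constraint row a, a·d ≤ 0 —
  (-2)(1) + (1)(0) = -2 ≤ 0
  (-1)(1) + (2)(0) = -1 ≤ 0
  (-3)(1) + (1)(0) = -3 ≤ 0
  (-2)(1) + (-3)(0) = -2 ≤ 0
and d ≥ 0, so (0, 2) + t·d stays feasible for every t ≥ 0. Along this ray z = 8x1 + 8x2 changes by 8 per unit t, so z → +∞.

The LP is unbounded; z can be made arbitrarily large.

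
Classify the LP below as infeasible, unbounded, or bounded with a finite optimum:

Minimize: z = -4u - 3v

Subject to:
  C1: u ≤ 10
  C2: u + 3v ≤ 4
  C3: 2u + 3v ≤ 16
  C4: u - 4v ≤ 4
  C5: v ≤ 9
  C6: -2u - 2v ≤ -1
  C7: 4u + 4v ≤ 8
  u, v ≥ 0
The point (2, 0) satisfies every constraint, so the LP is feasible; the constraints give u ≤ 10 and v ≤ 9, which with u, v ≥ 0 keep the feasible region inside a bounded box. A feasible, bounded LP attains a finite optimum at a vertex.

Evaluating z = -4u - 3v at each vertex:
  (0, 0.5): z = -1.5
  (0.5, 0): z = -2
  (2, 0): z = -8
  (1, 1): z = -7
  (0, 1.333): z = -4

The LP has an optimal solution: (2, 0) with z = -8.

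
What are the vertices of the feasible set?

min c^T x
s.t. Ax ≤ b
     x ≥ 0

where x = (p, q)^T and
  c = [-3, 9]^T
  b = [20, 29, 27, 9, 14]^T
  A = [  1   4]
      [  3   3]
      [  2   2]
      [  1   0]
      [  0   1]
Each vertex is the intersection of two constraint boundaries that also satisfies all remaining constraints:
  p = 0 and q = 0 → (0, 0)
  p = 9 and q = 0 → (9, 0)
  3p + 3q = 29 and p = 9 → (9, 0.6667)
  p + 4q = 20 and 3p + 3q = 29 → (6.222, 3.444)
  p + 4q = 20 and p = 0 → (0, 5)

Vertices: (0, 0), (9, 0), (9, 0.6667), (6.222, 3.444), (0, 5)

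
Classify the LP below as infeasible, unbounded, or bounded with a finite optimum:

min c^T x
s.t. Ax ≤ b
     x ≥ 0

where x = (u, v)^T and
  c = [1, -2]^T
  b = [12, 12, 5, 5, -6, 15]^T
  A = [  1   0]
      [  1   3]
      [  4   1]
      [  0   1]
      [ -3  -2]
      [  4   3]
The point (0, 4) satisfies every constraint, so the LP is feasible; the constraints give u ≤ 12 and v ≤ 5, which with u, v ≥ 0 keep the feasible region inside a bounded box. A feasible, bounded LP attains a finite optimum at a vertex.

Evaluating z = u - 2v at each vertex:
  (0, 3): z = -6
  (0.8, 1.8): z = -2.8
  (0.2727, 3.909): z = -7.545
  (0, 4): z = -8

Feasible with finite optimum z* = -8 at (0, 4).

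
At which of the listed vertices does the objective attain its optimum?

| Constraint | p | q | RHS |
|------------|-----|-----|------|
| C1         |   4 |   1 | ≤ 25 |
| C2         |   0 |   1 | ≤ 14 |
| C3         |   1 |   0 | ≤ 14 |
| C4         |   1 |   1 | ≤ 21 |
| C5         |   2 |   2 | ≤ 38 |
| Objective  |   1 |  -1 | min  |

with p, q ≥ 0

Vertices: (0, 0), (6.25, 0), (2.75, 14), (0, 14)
Evaluating z = p - q at each vertex:
  (0, 0): z = 0
  (6.25, 0): z = 6.25
  (2.75, 14): z = -11.25
  (0, 14): z = -14

The smallest value is z = -14, attained at (0, 14).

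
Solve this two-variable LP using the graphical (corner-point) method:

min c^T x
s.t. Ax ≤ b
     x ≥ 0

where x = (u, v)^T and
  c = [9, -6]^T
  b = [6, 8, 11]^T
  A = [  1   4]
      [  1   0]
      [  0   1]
Each vertex is the intersection of two constraint boundaries that also satisfies all remaining constraints:
  u = 0 and v = 0 → (0, 0)
  u + 4v = 6 and v = 0 → (6, 0)
  u + 4v = 6 and u = 0 → (0, 1.5)

Evaluating z = 9u - 6v at each vertex:
  (0, 0): z = 0
  (6, 0): z = 54
  (0, 1.5): z = -9

The minimum is at (0, 1.5) with z = -9.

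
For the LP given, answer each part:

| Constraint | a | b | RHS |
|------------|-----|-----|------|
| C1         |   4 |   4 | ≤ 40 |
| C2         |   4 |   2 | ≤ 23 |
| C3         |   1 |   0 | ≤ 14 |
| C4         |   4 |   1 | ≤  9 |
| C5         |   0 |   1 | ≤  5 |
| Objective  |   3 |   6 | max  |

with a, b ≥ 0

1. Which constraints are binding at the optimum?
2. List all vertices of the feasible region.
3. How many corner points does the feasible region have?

1. C4, C5
2. (0, 0), (2.25, 0), (1, 5), (0, 5)
3. 4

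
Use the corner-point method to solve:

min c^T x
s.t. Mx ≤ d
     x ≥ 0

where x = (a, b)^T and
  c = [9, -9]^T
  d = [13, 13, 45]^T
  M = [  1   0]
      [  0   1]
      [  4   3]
Each vertex is the intersection of two constraint boundaries that also satisfies all remaining constraints:
  a = 0 and b = 0 → (0, 0)
  4a + 3b = 45 and b = 0 → (11.25, 0)
  b = 13 and 4a + 3b = 45 → (1.5, 13)
  b = 13 and a = 0 → (0, 13)

Evaluating z = 9a - 9b at each vertex:
  (0, 0): z = 0
  (11.25, 0): z = 101.2
  (1.5, 13): z = -103.5
  (0, 13): z = -117

The minimum is at (0, 13) with z = -117.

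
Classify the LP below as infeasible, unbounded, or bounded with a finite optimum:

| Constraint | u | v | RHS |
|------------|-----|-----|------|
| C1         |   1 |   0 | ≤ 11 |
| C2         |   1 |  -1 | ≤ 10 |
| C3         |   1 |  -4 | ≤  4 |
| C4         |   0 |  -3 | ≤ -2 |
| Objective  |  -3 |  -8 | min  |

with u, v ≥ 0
Feasible point: (0, 1) satisfies every constraint, so the LP is feasible.
Direction d = (0, 1): for each constraint row a, a·d ≤ 0 —
  (1)(0) + (0)(1) = 0 ≤ 0
  (1)(0) + (-1)(1) = -1 ≤ 0
  (1)(0) + (-4)(1) = -4 ≤ 0
  (0)(0) + (-3)(1) = -3 ≤ 0
and d ≥ 0, so (0, 1) + t·d stays feasible for every t ≥ 0. Along this ray z = -3u - 8v changes by -8 per unit t, so z → −∞.

Unbounded: there is a feasible ray along which z → −∞.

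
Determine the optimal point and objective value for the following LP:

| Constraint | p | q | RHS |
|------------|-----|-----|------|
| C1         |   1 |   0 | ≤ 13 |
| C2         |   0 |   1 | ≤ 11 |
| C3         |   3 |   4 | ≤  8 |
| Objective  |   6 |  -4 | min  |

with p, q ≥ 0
Each vertex is the intersection of two constraint boundaries that also satisfies all remaining constraints:
  p = 0 and q = 0 → (0, 0)
  3p + 4q = 8 and q = 0 → (2.667, 0)
  3p + 4q = 8 and p = 0 → (0, 2)

Evaluating z = 6p - 4q at each vertex:
  (0, 0): z = 0
  (2.667, 0): z = 16
  (0, 2): z = -8

The minimum is at (0, 2) with z = -8.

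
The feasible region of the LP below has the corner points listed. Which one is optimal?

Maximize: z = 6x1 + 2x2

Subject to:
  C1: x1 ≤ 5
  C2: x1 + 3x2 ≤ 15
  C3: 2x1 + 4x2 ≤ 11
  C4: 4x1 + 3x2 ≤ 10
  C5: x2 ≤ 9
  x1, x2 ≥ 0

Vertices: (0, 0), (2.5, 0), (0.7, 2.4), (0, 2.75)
Evaluating z = 6x1 + 2x2 at each vertex:
  (0, 0): z = 0
  (2.5, 0): z = 15
  (0.7, 2.4): z = 9
  (0, 2.75): z = 5.5

The largest value is z = 15, attained at (2.5, 0).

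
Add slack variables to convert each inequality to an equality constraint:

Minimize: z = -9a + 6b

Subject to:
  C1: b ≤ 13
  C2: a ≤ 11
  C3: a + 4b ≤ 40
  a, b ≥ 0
min z = -9a + 6b

s.t.
  b + s1 = 13
  a + s2 = 11
  a + 4b + s3 = 40
  a, b, s1, s2, s3 ≥ 0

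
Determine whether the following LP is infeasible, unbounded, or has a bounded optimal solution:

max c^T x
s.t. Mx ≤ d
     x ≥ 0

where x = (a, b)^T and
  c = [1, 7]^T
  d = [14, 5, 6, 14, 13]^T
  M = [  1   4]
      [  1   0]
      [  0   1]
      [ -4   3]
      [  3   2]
The point (0, 3.5) satisfies every constraint, so the LP is feasible; the constraints give a ≤ 5 and b ≤ 6, which with a, b ≥ 0 keep the feasible region inside a bounded box. A feasible, bounded LP attains a finite optimum at a vertex.

Evaluating z = a + 7b at each vertex:
  (0, 0): z = 0
  (4.333, 0): z = 4.333
  (2.4, 2.9): z = 22.7
  (0, 3.5): z = 24.5

The LP has an optimal solution: (0, 3.5) with z = 24.5.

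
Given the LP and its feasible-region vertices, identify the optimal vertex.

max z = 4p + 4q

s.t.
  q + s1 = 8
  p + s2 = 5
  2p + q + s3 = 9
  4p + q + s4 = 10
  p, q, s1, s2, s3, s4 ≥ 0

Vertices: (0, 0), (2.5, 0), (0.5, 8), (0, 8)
(0.5, 8) with z = 34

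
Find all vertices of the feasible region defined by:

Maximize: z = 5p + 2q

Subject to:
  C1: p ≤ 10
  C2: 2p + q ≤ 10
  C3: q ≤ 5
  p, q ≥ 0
Each vertex is the intersection of two constraint boundaries that also satisfies all remaining constraints:
  p = 0 and q = 0 → (0, 0)
  2p + q = 10 and q = 0 → (5, 0)
  2p + q = 10 and q = 5 → (2.5, 5)
  q = 5 and p = 0 → (0, 5)

Vertices: (0, 0), (5, 0), (2.5, 5), (0, 5)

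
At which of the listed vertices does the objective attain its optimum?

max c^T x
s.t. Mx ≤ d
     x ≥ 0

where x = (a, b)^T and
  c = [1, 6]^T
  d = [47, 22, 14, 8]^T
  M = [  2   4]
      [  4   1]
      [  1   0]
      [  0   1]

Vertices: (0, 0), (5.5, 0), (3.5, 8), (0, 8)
(3.5, 8) with z = 51.5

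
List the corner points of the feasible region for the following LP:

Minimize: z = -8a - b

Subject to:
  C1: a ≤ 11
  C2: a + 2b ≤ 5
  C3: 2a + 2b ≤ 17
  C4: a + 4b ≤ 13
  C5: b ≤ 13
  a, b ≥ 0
Each vertex is the intersection of two constraint boundaries that also satisfies all remaining constraints:
  a = 0 and b = 0 → (0, 0)
  a + 2b = 5 and b = 0 → (5, 0)
  a + 2b = 5 and a = 0 → (0, 2.5)

Vertices: (0, 0), (5, 0), (0, 2.5)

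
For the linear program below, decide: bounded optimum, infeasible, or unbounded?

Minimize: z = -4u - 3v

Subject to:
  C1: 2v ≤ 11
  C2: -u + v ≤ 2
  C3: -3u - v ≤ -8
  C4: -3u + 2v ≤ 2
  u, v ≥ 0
Feasible point: (3, 0) satisfies every constraint, so the LP is feasible.
Direction d = (1, 0): for each constraint row a, a·d ≤ 0 —
  (0)(1) + (2)(0) = 0 ≤ 0
  (-1)(1) + (1)(0) = -1 ≤ 0
  (-3)(1) + (-1)(0) = -3 ≤ 0
  (-3)(1) + (2)(0) = -3 ≤ 0
and d ≥ 0, so (3, 0) + t·d stays feasible for every t ≥ 0. Along this ray z = -4u - 3v changes by -4 per unit t, so z → −∞.

The LP is unbounded; z can be made arbitrarily small.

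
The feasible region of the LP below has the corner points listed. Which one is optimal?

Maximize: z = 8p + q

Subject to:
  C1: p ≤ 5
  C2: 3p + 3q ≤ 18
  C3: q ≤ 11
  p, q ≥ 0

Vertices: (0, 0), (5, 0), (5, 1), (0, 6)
Evaluating z = 8p + q at each vertex:
  (0, 0): z = 0
  (5, 0): z = 40
  (5, 1): z = 41
  (0, 6): z = 6

The largest value is z = 41, attained at (5, 1).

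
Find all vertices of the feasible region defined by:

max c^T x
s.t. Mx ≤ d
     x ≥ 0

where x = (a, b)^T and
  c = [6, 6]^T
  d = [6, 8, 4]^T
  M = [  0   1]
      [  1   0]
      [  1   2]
Each vertex is the intersection of two constraint boundaries that also satisfies all remaining constraints:
  a = 0 and b = 0 → (0, 0)
  a + 2b = 4 and b = 0 → (4, 0)
  a + 2b = 4 and a = 0 → (0, 2)

Vertices: (0, 0), (4, 0), (0, 2)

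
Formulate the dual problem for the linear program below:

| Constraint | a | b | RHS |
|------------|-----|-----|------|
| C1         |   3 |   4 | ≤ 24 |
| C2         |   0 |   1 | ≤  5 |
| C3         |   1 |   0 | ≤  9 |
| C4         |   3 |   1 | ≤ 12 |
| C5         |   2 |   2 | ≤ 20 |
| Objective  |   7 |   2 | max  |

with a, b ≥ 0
Minimize: z = 24y1 + 5y2 + 9y3 + 12y4 + 20y5

Subject to:
  C1: -3y1 - y3 - 3y4 - 2y5 ≤ -7
  C2: -4y1 - y2 - y4 - 2y5 ≤ -2
  y1, y2, y3, y4, y5 ≥ 0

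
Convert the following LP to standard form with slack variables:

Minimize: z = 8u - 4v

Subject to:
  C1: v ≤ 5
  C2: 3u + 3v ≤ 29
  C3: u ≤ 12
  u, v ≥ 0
min z = 8u - 4v

s.t.
  v + s1 = 5
  3u + 3v + s2 = 29
  u + s3 = 12
  u, v, s1, s2, s3 ≥ 0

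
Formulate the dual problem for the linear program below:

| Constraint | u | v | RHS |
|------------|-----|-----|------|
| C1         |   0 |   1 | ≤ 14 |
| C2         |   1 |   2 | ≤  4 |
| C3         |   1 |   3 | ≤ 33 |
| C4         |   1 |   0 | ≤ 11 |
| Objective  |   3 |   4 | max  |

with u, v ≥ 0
Minimize: z = 14y1 + 4y2 + 33y3 + 11y4

Subject to:
  C1: -y2 - y3 - y4 ≤ -3
  C2: -y1 - 2y2 - 3y3 ≤ -4
  y1, y2, y3, y4 ≥ 0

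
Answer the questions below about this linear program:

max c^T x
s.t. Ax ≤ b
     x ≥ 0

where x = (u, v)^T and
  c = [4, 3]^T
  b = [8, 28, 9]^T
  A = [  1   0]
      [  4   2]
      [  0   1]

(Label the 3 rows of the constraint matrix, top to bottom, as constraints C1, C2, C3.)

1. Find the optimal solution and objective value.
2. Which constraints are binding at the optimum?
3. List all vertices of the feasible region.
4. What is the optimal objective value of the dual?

1. u = 2.5, v = 9, z = 37
2. C2, C3
3. (0, 0), (7, 0), (2.5, 9), (0, 9)
4. 37 (by strong duality, equal to the primal optimum)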